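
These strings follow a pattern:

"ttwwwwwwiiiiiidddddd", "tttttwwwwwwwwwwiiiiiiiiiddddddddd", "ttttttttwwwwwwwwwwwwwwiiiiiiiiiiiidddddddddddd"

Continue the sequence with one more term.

tttttttttttwwwwwwwwwwwwwwwwwwiiiiiiiiiiiiiiiddddddddddddddd

Term n consists of 3n-1 t's, followed by 4n+2 w's, followed by 3n+3 i's, followed by 3n+3 d's (n = 1, 2, …).
At n = 4 the blocks have lengths 11, 18, 15, 15.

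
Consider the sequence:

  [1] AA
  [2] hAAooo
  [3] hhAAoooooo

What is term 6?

hhhhhAAooooooooooooooo

Each term wraps the previous one in h on the left and ooo on the right.
From hhAAoooooo, 3 further steps: hhAAoooooo → hhhAAooooooooo → hhhhAAoooooooooooo → (answer).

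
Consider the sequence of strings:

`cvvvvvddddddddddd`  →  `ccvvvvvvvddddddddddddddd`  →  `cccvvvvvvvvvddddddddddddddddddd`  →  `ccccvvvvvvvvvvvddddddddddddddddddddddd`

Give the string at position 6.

ccccccvvvvvvvvvvvvvvvddddddddddddddddddddddddddddddd

The n-th term is n-1 c's then 2n+1 v's then 4n+3 d's, where the shown terms are n = 2, 3, 4, 5.
For term 6, n = 7, so the run lengths are 6, 15, 31.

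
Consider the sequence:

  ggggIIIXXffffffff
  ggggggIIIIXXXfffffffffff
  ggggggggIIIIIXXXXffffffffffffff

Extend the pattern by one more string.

ggggggggggIIIIIIXXXXXfffffffffffffffff

Reading off run lengths: g runs 4, 6, 8; I runs 3, 4, 5; X runs 2, 3, 4; f runs 8, 11, 14 — each is linear in n, where the shown terms are n = 2, 3, 4.
At n = 5 the blocks have lengths 10, 6, 5, 17.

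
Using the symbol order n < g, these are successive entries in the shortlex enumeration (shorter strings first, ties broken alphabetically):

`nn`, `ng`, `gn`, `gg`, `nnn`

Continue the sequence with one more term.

Treat nnn as a base-2 numeral over the given alphabet and add one, carrying through any trailing g's.

nng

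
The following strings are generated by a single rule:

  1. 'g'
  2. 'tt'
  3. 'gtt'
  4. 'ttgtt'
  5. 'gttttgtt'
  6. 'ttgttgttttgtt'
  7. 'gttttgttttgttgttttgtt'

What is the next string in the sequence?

ttgttgttttgttgttttgttttgttgttttgtt

This is a Fibonacci-style word recurrence s(k) = s(k−2)·s(k−1): e.g. g·tt = gtt.
Continuing: ttgttgttttgtt · gttttgttttgttgttttgtt gives term 8.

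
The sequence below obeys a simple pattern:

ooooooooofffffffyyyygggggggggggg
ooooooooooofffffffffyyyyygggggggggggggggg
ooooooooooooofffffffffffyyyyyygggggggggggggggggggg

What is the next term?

Each string has the form o^{2n+3} f^{2n+1} y^{n+1} g^{4n}, where the shown terms are n = 3, 4, 5.
For the next term, n = 6, so the run lengths are 15, 13, 7, 24.

ooooooooooooooofffffffffffffyyyyyyygggggggggggggggggggggggg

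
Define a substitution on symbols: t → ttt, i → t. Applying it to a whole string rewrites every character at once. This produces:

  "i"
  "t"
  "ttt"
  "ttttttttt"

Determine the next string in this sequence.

Expanding ttttttttt: t→ttt, t→ttt, t→ttt, t→ttt, t→ttt, t→ttt, t→ttt, t→ttt, t→ttt. Concatenated: ttt ttt ttt ttt ttt ttt ttt ttt ttt.

ttttttttttttttttttttttttttt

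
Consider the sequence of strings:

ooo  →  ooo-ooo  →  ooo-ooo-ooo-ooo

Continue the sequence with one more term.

s(k+1) = s(k)·-·s(k) — each term doubles the last with '-' between the halves.
So the next term is two copies of ooo-ooo-ooo-ooo with '-' between the halves.

ooo-ooo-ooo-ooo-ooo-ooo-ooo-ooo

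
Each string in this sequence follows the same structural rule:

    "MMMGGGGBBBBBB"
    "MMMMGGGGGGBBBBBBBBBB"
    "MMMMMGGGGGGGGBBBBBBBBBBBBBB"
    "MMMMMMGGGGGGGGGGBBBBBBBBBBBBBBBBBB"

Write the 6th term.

The n-th term is n+1 M's then 2n G's then 4n-2 B's, where the shown terms are n = 2, 3, 4, 5.
At n = 7 the blocks have lengths 8, 14, 26.

MMMMMMMMGGGGGGGGGGGGGGBBBBBBBBBBBBBBBBBBBBBBBBBB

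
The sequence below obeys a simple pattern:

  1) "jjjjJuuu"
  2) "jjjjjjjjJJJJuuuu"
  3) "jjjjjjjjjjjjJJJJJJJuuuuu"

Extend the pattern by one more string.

jjjjjjjjjjjjjjjjJJJJJJJJJJuuuuuu

Reading off run lengths: j runs 4, 8, 12; J runs 1, 4, 7; u runs 3, 4, 5 — each is linear in n (n = 1, 2, …).
Setting n = 4 gives 16, 10, 6 characters in each block.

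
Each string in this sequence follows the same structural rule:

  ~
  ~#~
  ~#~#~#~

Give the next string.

~#~#~#~#~#~#~#~

Every step duplicates the string with '#' between the halves.
One more doubling of ~#~#~#~ gives the answer.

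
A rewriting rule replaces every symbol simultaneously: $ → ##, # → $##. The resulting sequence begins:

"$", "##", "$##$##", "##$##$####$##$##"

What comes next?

Replace each of the 16 characters of ##$##$####$##$## in place — $## $## ## $## $## ## $## $## $## $## ## $## $## ## $## $## — and concatenate.

$##$####$##$####$##$##$##$####$##$####$##$##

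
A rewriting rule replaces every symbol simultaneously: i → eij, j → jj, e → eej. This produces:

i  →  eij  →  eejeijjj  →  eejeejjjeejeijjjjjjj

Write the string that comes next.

φ(eejeejjjeejeijjjjjjj) expands symbol-by-symbol to eej eej jj eej eej jj jj jj eej eej jj eej eij jj jj jj jj jj jj jj; joining the 20 pieces gives the next term.

eejeejjjeejeejjjjjjjeejeejjjeejeijjjjjjjjjjjjjjj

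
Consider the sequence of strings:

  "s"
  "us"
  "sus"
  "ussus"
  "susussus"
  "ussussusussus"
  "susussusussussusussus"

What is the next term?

ussussusussussusussusussussusussus

Each term (from the third on) is the two preceding terms concatenated in order: term 3 = s·us = sus.
So term 8 is ussussusussus·susussusussussusussus.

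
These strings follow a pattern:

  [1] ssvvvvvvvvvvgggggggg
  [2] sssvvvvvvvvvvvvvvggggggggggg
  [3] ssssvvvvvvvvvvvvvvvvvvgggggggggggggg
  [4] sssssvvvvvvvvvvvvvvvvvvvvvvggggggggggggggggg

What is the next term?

ssssssvvvvvvvvvvvvvvvvvvvvvvvvvvgggggggggggggggggggg

The n-th term is n s's then 4n+2 v's then 3n+2 g's, where the shown terms are n = 2, 3, 4, 5.
At n = 6 the blocks have lengths 6, 26, 20.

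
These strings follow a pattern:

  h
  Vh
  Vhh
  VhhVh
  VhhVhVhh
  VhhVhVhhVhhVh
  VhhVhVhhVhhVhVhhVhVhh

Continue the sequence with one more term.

VhhVhVhhVhhVhVhhVhVhhVhhVhVhhVhhVh

Each term (from the third on) is the previous term followed by the one before it: term 3 = Vh·h = Vhh.
The next term joins VhhVhVhhVhhVhVhhVhVhh and VhhVhVhhVhhVh.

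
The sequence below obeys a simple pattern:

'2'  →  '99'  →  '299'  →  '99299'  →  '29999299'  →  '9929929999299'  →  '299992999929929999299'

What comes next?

Each term (from the third on) is the two preceding terms concatenated in order: term 3 = 2·99 = 299.
The next term joins 9929929999299 and 299992999929929999299.

9929929999299299992999929929999299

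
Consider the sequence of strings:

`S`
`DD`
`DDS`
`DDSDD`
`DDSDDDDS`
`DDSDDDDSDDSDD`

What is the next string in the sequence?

From term 3 onward, concatenate the last term with the second-to-last: DD·S = DDS, DDS·DD = DDSDD, …
The next term joins DDSDDDDSDDSDD and DDSDDDDS.

DDSDDDDSDDSDDDDSDDDDS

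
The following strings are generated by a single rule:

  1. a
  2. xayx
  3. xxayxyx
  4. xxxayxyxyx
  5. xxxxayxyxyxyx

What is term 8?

Each term wraps the previous one in x on the left and yx on the right.
From xxxxayxyxyxyx, 3 further steps: xxxxayxyxyxyx → xxxxxayxyxyxyxyx → xxxxxxayxyxyxyxyxyx → (answer).

xxxxxxxayxyxyxyxyxyxyx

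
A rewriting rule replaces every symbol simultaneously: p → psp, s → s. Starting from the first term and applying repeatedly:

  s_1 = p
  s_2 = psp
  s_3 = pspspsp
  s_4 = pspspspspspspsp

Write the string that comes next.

pspspspspspspspspspspspspspspsp

φ(pspspspspspspsp) expands symbol-by-symbol to psp s psp s psp s psp s psp s psp s psp s psp; joining the 15 pieces gives the next term.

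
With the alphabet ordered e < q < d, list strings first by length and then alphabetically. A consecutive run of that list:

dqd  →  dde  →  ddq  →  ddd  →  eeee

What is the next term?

eeeq

The successor of eeee increments the rightmost position that isn't already d and resets every position after it to e.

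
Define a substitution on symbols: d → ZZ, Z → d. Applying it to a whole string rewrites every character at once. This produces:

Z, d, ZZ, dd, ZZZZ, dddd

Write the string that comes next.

ZZZZZZZZ

Rewriting each symbol of dddd: d→ZZ, d→ZZ, d→ZZ, d→ZZ, which concatenates to ZZ ZZ ZZ ZZ.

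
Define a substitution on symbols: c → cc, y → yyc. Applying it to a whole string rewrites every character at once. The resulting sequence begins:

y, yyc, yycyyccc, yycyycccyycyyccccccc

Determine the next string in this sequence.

Rewriting the 20 symbols of yycyycccyycyyccccccc one by one yields yyc yyc cc yyc yyc cc cc cc yyc yyc cc yyc yyc cc cc cc cc cc cc cc; concatenated:

yycyycccyycyycccccccyycyycccyycyyccccccccccccccc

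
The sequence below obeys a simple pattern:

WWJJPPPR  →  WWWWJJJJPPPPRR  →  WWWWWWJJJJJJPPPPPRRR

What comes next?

WWWWWWWWJJJJJJJJPPPPPPRRRR

Reading off run lengths: W runs 2, 4, 6; J runs 2, 4, 6; P runs 3, 4, 5; R runs 1, 2, 3 — each is linear in n (n = 1, 2, …).
At n = 4 the blocks have lengths 8, 8, 6, 4.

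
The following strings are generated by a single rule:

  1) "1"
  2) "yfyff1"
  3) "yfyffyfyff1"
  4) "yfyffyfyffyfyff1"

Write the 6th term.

Every step adds yfyff at the front: s(k+1) = yfyff·s(k).
From yfyffyfyffyfyff1, 2 further steps: yfyffyfyffyfyff1 → yfyffyfyffyfyffyfyff1 → (answer).

yfyffyfyffyfyffyfyffyfyff1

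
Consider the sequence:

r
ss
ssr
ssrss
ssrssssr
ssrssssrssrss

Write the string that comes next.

ssrssssrssrssssrssssr

Each term (from the third on) is the previous term followed by the one before it: term 3 = ss·r = ssr.
So term 7 is ssrssssrssrss·ssrssssr.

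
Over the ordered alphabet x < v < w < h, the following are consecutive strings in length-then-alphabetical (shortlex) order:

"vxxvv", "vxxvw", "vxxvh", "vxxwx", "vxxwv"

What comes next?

Treat vxxwv as a base-4 numeral over the given alphabet and add one, carrying through any trailing h's.

vxxww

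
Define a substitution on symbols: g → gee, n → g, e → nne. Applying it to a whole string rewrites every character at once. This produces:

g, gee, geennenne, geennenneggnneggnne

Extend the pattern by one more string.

Applying the rule to each of the 19 symbols of geennenneggnneggnne gives the pieces gee nne nne g g nne g g nne gee gee g g nne gee gee g g nne, which concatenate to the answer.

geennenneggnneggnnegeegeeggnnegeegeeggnne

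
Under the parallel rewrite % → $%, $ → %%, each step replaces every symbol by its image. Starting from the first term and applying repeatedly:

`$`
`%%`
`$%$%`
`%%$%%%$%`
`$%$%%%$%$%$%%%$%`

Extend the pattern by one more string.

Applying the rule to each of the 16 symbols of $%$%%%$%$%$%%%$% gives the pieces %% $% %% $% $% $% %% $% %% $% %% $% $% $% %% $%, which concatenate to the answer.

%%$%%%$%$%$%%%$%%%$%%%$%$%$%%%$%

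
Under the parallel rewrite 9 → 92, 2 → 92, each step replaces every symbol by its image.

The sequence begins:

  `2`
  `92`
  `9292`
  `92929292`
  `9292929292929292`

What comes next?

φ(9292929292929292) expands symbol-by-symbol to 92 92 92 92 92 92 92 92 92 92 92 92 92 92 92 92; joining the 16 pieces gives the next term.

92929292929292929292929292929292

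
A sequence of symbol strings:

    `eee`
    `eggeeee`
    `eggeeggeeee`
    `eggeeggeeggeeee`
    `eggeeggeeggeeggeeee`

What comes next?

eggeeggeeggeeggeeggeeee

The strings grow by a fixed prefix egge each time.
So the next term is egge·eggeeggeeggeeggeeee.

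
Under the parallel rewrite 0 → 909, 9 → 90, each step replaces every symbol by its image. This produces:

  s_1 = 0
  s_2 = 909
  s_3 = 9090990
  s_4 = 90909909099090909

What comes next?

90909909099090909909099090909909099090990

Replace each of the 17 characters of 90909909099090909 in place — 90 909 90 909 90 90 909 90 909 90 90 909 90 909 90 909 90 — and concatenate.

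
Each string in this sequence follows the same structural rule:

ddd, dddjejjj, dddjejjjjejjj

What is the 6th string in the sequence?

dddjejjjjejjjjejjjjejjjjejjj

Every step adds jejjj to the end: s(k+1) = s(k)·jejjj.
From dddjejjjjejjj, 3 further steps: dddjejjjjejjj → dddjejjjjejjjjejjj → dddjejjjjejjjjejjjjejjj → (answer).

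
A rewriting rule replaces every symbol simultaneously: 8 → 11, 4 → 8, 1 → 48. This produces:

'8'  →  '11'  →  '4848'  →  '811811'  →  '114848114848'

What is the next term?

48488118114848811811

Expanding 114848114848: 1→48, 1→48, 4→8, 8→11, 4→8, 8→11, 1→48, 1→48, 4→8, 8→11, 4→8, 8→11. Concatenated: 48 48 8 11 8 11 48 48 8 11 8 11.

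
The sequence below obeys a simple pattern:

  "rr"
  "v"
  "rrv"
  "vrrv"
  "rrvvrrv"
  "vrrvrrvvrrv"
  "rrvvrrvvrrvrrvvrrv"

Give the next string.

vrrvrrvvrrvrrvvrrvvrrvrrvvrrv

Each term (from the third on) is the two preceding terms concatenated in order: term 3 = rr·v = rrv.
Continuing: vrrvrrvvrrv · rrvvrrvvrrvrrvvrrv gives term 8.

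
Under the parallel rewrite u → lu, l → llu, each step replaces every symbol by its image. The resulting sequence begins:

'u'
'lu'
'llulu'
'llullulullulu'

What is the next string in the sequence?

llullulullullulullulullullulullulu

Replace each of the 13 characters of llullulullulu in place — llu llu lu llu llu lu llu lu llu llu lu llu lu — and concatenate.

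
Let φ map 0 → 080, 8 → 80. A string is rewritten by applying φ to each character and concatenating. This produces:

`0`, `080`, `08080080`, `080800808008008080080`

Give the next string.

φ(080800808008008080080) expands symbol-by-symbol to 080 80 080 80 080 080 80 080 80 080 080 80 080 080 80 080 80 080 080 80 080; joining the 21 pieces gives the next term.

0808008080080080800808008008080080080800808008008080080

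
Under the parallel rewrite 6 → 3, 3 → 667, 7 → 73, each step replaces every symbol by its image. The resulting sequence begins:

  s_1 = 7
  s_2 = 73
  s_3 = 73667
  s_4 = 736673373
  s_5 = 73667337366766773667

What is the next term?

7366733736676677366733733373736673373

φ(73667337366766773667) expands symbol-by-symbol to 73 667 3 3 73 667 667 73 667 3 3 73 3 3 73 73 667 3 3 73; joining the 20 pieces gives the next term.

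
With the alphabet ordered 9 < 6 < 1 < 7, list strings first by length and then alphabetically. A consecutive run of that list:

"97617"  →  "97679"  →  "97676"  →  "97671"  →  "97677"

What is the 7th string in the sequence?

97196

Continuing the enumeration 2 steps past 97677: 97677 → 97199 → (answer).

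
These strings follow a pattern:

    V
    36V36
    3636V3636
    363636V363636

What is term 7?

363636363636V363636363636

Every step adds 36 to the front and 36 to the end of the previous string.
From 363636V363636, 3 further steps: 363636V363636 → 36363636V36363636 → 3636363636V3636363636 → (answer).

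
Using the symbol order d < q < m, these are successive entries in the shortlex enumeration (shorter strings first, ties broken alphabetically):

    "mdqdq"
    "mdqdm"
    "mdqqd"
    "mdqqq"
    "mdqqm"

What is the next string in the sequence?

mdqmd

Find the rightmost character of mdqqm below m, bump it to the next letter, and reset everything to its right to d.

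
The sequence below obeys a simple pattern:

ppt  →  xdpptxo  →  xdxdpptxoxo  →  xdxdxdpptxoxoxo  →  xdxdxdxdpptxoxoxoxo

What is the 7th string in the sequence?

xdxdxdxdxdxdpptxoxoxoxoxoxo

Every step adds xd to the front and xo to the end of the previous string.
From xdxdxdxdpptxoxoxoxo, 2 further steps: xdxdxdxdpptxoxoxoxo → xdxdxdxdxdpptxoxoxoxoxo → (answer).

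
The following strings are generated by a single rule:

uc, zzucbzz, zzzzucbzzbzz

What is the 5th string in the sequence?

zzzzzzzzucbzzbzzbzzbzz

Each term wraps the previous one in zz on the left and bzz on the right.
From zzzzucbzzbzz, 2 further steps: zzzzucbzzbzz → zzzzzzucbzzbzzbzz → (answer).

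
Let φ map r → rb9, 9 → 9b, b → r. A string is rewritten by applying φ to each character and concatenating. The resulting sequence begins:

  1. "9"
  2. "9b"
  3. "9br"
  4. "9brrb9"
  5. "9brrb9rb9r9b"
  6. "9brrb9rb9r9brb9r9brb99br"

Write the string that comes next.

9brrb9rb9r9brb9r9brb99brrb9r9brb99brrb9r9b9brrb9

φ(9brrb9rb9r9brb9r9brb99br) expands symbol-by-symbol to 9b r rb9 rb9 r 9b rb9 r 9b rb9 9b r rb9 r 9b rb9 9b r rb9 r 9b 9b r rb9; joining the 24 pieces gives the next term.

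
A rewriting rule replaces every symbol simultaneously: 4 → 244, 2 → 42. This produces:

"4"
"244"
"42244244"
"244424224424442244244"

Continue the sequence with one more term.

Replace each of the 21 characters of 244424224424442244244 in place — 42 244 244 244 42 244 42 42 244 244 42 244 244 244 42 42 244 244 42 244 244 — and concatenate.

4224424424442244424224424442244244244424224424442244244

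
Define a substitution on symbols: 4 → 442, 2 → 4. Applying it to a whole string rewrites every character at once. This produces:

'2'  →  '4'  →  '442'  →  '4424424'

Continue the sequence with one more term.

Apply φ to 4424424 symbol by symbol: 4→442, 4→442, 2→4, 4→442, 4→442, 2→4, 4→442; joined: 442 442 4 442 442 4 442.

44244244424424442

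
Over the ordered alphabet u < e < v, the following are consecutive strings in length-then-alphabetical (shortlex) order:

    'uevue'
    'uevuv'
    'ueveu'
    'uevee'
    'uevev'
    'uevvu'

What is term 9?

uvuuu

Advancing 3 positions from uevvu through uevvu → uevve → uevvv reaches term 9.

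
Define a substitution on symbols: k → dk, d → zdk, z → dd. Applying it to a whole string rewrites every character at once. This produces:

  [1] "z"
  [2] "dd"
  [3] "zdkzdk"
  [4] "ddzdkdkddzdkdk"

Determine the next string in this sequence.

zdkzdkddzdkdkzdkdkzdkzdkddzdkdkzdkdk

Replace each of the 14 characters of ddzdkdkddzdkdk in place — zdk zdk dd zdk dk zdk dk zdk zdk dd zdk dk zdk dk — and concatenate.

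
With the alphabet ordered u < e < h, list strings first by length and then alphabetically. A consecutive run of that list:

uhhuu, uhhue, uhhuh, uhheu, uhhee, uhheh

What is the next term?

uhhhu

Treat uhheh as a base-3 numeral over the given alphabet and add one, carrying through any trailing h's.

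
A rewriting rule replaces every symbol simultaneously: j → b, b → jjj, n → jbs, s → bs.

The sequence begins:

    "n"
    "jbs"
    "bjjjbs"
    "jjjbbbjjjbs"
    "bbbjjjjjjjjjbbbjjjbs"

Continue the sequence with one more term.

φ(bbbjjjjjjjjjbbbjjjbs) expands symbol-by-symbol to jjj jjj jjj b b b b b b b b b jjj jjj jjj b b b jjj bs; joining the 20 pieces gives the next term.

jjjjjjjjjbbbbbbbbbjjjjjjjjjbbbjjjbs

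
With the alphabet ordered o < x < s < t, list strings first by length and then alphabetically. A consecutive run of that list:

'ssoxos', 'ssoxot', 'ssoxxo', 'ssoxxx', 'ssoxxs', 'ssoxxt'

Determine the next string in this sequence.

ssoxso

Find the rightmost character of ssoxxt below t, bump it to the next letter, and reset everything to its right to o.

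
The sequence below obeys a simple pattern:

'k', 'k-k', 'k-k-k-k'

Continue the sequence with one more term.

Every step duplicates the string with '-' between the halves.
One more doubling of k-k-k-k gives the answer.

k-k-k-k-k-k-k-k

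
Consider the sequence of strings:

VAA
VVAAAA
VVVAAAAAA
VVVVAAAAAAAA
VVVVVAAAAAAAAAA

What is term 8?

VVVVVVVVAAAAAAAAAAAAAAAA

Reading off run lengths: V runs 1, 2, 3, 4, 5; A runs 2, 4, 6, 8, 10 — each is linear in n (n = 1, 2, …).
Setting n = 8 gives 8, 16 characters in each block.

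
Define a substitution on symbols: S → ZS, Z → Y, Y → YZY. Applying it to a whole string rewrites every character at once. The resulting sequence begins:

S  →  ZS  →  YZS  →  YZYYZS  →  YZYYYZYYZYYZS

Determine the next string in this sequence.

YZYYYZYYZYYZYYYZYYZYYYZYYZYYZS

Replace each of the 13 characters of YZYYYZYYZYYZS in place — YZY Y YZY YZY YZY Y YZY YZY Y YZY YZY Y ZS — and concatenate.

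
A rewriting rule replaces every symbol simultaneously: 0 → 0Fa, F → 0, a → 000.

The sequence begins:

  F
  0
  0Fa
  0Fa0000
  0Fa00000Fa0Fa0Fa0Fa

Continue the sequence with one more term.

0Fa00000Fa0Fa0Fa0Fa0Fa00000Fa00000Fa00000Fa0000

Applying the rule to each of the 19 symbols of 0Fa00000Fa0Fa0Fa0Fa gives the pieces 0Fa 0 000 0Fa 0Fa 0Fa 0Fa 0Fa 0 000 0Fa 0 000 0Fa 0 000 0Fa 0 000, which concatenate to the answer.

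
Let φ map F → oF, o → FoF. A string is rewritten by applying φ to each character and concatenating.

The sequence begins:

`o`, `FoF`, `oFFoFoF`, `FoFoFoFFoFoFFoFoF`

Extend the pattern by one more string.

Applying the rule to each of the 17 symbols of FoFoFoFFoFoFFoFoF gives the pieces oF FoF oF FoF oF FoF oF oF FoF oF FoF oF oF FoF oF FoF oF, which concatenate to the answer.

oFFoFoFFoFoFFoFoFoFFoFoFFoFoFoFFoFoFFoFoF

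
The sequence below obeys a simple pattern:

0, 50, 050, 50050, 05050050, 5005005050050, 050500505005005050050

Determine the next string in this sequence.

5005005050050050500505005005050050

From term 3 onward, concatenate the second-to-last term with the last: 0·50 = 050, 50·050 = 50050, …
So term 8 is 5005005050050·050500505005005050050.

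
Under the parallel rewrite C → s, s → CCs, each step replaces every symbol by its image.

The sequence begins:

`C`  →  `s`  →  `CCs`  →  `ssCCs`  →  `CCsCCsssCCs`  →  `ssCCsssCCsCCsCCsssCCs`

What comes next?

Applying the rule to each of the 21 symbols of ssCCsssCCsCCsCCsssCCs gives the pieces CCs CCs s s CCs CCs CCs s s CCs s s CCs s s CCs CCs CCs s s CCs, which concatenate to the answer.

CCsCCsssCCsCCsCCsssCCsssCCsssCCsCCsCCsssCCs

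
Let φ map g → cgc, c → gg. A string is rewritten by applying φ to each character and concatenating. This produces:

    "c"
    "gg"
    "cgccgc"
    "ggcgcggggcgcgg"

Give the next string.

cgccgcggcgcggcgccgccgccgcggcgcggcgccgc

φ(ggcgcggggcgcgg) expands symbol-by-symbol to cgc cgc gg cgc gg cgc cgc cgc cgc gg cgc gg cgc cgc; joining the 14 pieces gives the next term.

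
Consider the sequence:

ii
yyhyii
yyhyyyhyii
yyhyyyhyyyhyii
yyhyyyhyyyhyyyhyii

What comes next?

The strings grow by a fixed prefix yyhy each time.
One more step from yyhyyyhyyyhyyyhyii gives the answer.

yyhyyyhyyyhyyyhyyyhyii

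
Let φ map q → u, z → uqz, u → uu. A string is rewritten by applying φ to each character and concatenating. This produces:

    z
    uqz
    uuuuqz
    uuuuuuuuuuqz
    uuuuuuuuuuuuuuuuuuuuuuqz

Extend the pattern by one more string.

Applying the rule to each of the 24 symbols of uuuuuuuuuuuuuuuuuuuuuuqz gives the pieces uu uu uu uu uu uu uu uu uu uu uu uu uu uu uu uu uu uu uu uu uu uu u uqz, which concatenate to the answer.

uuuuuuuuuuuuuuuuuuuuuuuuuuuuuuuuuuuuuuuuuuuuuuqz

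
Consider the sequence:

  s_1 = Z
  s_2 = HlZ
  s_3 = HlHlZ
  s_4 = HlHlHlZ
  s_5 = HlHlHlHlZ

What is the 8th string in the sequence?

Each term is the previous one with Hl prepended.
From HlHlHlHlZ, 3 further steps: HlHlHlHlZ → HlHlHlHlHlZ → HlHlHlHlHlHlZ → (answer).

HlHlHlHlHlHlHlZ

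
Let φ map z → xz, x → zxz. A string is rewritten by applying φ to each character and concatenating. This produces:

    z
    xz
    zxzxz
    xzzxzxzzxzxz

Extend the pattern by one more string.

Rewriting each symbol of xzzxzxzzxzxz: x→zxz, z→xz, z→xz, x→zxz, z→xz, x→zxz, z→xz, z→xz, x→zxz, z→xz, x→zxz, z→xz, which concatenates to zxz xz xz zxz xz zxz xz xz zxz xz zxz xz.

zxzxzxzzxzxzzxzxzxzzxzxzzxzxz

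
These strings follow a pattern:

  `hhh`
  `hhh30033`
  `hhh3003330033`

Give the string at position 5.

hhh30033300333003330033

Each term is the previous one with 30033 appended.
From hhh3003330033, 2 further steps: hhh3003330033 → hhh300333003330033 → (answer).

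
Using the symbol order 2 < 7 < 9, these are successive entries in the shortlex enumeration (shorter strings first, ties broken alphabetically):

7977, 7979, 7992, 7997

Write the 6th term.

Advancing 2 positions from 7997 through 7997 → 7999 reaches term 6.

9222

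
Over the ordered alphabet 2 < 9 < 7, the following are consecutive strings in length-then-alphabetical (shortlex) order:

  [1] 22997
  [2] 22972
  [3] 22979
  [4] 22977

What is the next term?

22722

Find the rightmost character of 22977 below 7, bump it to the next letter, and reset everything to its right to 2.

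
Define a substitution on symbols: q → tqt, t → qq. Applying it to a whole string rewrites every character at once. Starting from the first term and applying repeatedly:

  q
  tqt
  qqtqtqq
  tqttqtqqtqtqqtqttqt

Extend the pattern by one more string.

Rewriting the 19 symbols of tqttqtqqtqtqqtqttqt one by one yields qq tqt qq qq tqt qq tqt tqt qq tqt qq tqt tqt qq tqt qq qq tqt qq; concatenated:

qqtqtqqqqtqtqqtqttqtqqtqtqqtqttqtqqtqtqqqqtqtqq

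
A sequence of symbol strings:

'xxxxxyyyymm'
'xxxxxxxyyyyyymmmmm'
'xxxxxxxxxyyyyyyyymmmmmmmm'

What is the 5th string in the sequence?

xxxxxxxxxxxxxyyyyyyyyyyyymmmmmmmmmmmmmm

Each string has the form x^{2n+3} y^{2n+2} m^{3n-1} (n = 1, 2, …).
For term 5, n = 5, so the run lengths are 13, 12, 14.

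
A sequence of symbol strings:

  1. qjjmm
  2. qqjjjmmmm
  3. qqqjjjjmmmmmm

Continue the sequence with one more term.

Reading off run lengths: q runs 1, 2, 3; j runs 2, 3, 4; m runs 2, 4, 6 — each is linear in n (n = 1, 2, …).
Setting n = 4 gives 4, 5, 8 characters in each block.

qqqqjjjjjmmmmmmmm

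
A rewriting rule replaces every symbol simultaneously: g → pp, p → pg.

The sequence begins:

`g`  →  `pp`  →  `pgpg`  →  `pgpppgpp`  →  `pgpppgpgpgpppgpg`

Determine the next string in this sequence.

Replace each of the 16 characters of pgpppgpgpgpppgpg in place — pg pp pg pg pg pp pg pp pg pp pg pg pg pp pg pp — and concatenate.

pgpppgpgpgpppgpppgpppgpgpgpppgpp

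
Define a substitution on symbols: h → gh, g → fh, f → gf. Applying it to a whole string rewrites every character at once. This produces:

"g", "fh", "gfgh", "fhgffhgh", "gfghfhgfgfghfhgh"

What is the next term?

Replace each of the 16 characters of gfghfhgfgfghfhgh in place — fh gf fh gh gf gh fh gf fh gf fh gh gf gh fh gh — and concatenate.

fhgffhghgfghfhgffhgffhghgfghfhgh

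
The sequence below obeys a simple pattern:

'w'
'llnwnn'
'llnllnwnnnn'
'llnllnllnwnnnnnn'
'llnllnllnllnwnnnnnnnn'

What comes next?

s(k+1) = lln·s(k)·nn, so each term gains lln as a prefix and nn as a suffix.
Applying this once more to llnllnllnllnwnnnnnnnn:

llnllnllnllnllnwnnnnnnnnnn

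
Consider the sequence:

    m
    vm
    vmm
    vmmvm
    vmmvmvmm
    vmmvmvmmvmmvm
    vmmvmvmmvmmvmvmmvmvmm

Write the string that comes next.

vmmvmvmmvmmvmvmmvmvmmvmmvmvmmvmmvm

This is a Fibonacci-style word recurrence s(k) = s(k−1)·s(k−2): e.g. vm·m = vmm.
Continuing: vmmvmvmmvmmvmvmmvmvmm · vmmvmvmmvmmvm gives term 8.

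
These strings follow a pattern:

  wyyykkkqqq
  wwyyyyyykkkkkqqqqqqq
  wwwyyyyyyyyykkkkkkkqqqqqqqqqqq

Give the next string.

Reading off run lengths: w runs 1, 2, 3; y runs 3, 6, 9; k runs 3, 5, 7; q runs 3, 7, 11 — each is linear in n (n = 1, 2, …).
At n = 4 the blocks have lengths 4, 12, 9, 15.

wwwwyyyyyyyyyyyykkkkkkkkkqqqqqqqqqqqqqqq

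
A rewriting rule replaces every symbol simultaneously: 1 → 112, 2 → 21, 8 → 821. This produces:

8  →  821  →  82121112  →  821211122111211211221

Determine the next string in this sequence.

φ(821211122111211211221) expands symbol-by-symbol to 821 21 112 21 112 112 112 21 21 112 112 112 21 112 112 21 112 112 21 21 112; joining the 21 pieces gives the next term.

8212111221112112112212111211211221112112211121122121112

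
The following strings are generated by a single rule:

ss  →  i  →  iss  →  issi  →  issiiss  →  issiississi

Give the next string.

Each term (from the third on) is the previous term followed by the one before it: term 3 = i·ss = iss.
The next term joins issiississi and issiiss.

issiississiissiiss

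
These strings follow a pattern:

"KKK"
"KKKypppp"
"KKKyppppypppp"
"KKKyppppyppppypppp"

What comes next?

Every step adds ypppp to the end: s(k+1) = s(k)·ypppp.
So the next term is KKKyppppyppppypppp·ypppp.

KKKyppppyppppyppppypppp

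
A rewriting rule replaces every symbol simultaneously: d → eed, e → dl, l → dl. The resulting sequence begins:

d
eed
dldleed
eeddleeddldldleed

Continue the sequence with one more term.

φ(eeddleeddldldleed) expands symbol-by-symbol to dl dl eed eed dl dl dl eed eed dl eed dl eed dl dl dl eed; joining the 17 pieces gives the next term.

dldleedeeddldldleedeeddleeddleeddldldleed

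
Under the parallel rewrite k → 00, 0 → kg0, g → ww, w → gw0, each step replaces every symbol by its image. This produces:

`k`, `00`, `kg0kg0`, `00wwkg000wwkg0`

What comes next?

Rewriting the 14 symbols of 00wwkg000wwkg0 one by one yields kg0 kg0 gw0 gw0 00 ww kg0 kg0 kg0 gw0 gw0 00 ww kg0; concatenated:

kg0kg0gw0gw000wwkg0kg0kg0gw0gw000wwkg0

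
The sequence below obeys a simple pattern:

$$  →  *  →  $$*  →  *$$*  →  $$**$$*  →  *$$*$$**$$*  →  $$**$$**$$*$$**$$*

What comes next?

This is a Fibonacci-style word recurrence s(k) = s(k−2)·s(k−1): e.g. $$·* = $$*.
Continuing: *$$*$$**$$* · $$**$$**$$*$$**$$* gives term 8.

*$$*$$**$$*$$**$$**$$*$$**$$*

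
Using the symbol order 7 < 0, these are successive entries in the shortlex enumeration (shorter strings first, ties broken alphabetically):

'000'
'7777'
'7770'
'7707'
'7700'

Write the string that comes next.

7077

Treat 7700 as a base-2 numeral over the given alphabet and add one, carrying through any trailing 0's.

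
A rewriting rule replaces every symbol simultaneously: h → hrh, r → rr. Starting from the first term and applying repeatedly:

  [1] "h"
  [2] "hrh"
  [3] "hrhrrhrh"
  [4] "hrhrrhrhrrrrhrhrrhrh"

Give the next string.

hrhrrhrhrrrrhrhrrhrhrrrrrrrrhrhrrhrhrrrrhrhrrhrh

Replace each of the 20 characters of hrhrrhrhrrrrhrhrrhrh in place — hrh rr hrh rr rr hrh rr hrh rr rr rr rr hrh rr hrh rr rr hrh rr hrh — and concatenate.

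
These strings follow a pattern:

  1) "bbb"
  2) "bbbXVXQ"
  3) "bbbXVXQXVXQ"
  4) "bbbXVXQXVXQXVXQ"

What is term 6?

Each term is the previous one with XVXQ appended.
From bbbXVXQXVXQXVXQ, 2 further steps: bbbXVXQXVXQXVXQ → bbbXVXQXVXQXVXQXVXQ → (answer).

bbbXVXQXVXQXVXQXVXQXVXQ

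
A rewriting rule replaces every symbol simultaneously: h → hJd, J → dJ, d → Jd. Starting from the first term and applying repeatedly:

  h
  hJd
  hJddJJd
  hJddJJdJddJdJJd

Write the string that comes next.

hJddJJdJddJdJJddJJdJddJJddJdJJd

Replace each of the 15 characters of hJddJJdJddJdJJd in place — hJd dJ Jd Jd dJ dJ Jd dJ Jd Jd dJ Jd dJ dJ Jd — and concatenate.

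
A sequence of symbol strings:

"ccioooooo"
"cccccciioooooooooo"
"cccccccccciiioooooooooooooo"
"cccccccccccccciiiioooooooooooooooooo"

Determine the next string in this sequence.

cccccccccccccccccciiiiioooooooooooooooooooooo

Term n consists of 4n-2 c's, followed by n i's, followed by 4n+2 o's (n = 1, 2, …).
Setting n = 5 gives 18, 5, 22 characters in each block.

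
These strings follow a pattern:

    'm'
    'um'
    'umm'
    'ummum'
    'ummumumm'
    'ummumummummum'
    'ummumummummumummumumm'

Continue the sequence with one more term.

This is a Fibonacci-style word recurrence s(k) = s(k−1)·s(k−2): e.g. um·m = umm.
The next term joins ummumummummumummumumm and ummumummummum.

ummumummummumummumummummumummummum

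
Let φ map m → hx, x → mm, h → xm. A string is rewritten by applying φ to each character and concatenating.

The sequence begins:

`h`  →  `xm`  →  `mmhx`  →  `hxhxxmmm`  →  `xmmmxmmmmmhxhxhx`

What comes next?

Applying the rule to each of the 16 symbols of xmmmxmmmmmhxhxhx gives the pieces mm hx hx hx mm hx hx hx hx hx xm mm xm mm xm mm, which concatenate to the answer.

mmhxhxhxmmhxhxhxhxhxxmmmxmmmxmmm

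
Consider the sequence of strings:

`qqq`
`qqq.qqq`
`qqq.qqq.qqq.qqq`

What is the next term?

qqq.qqq.qqq.qqq.qqq.qqq.qqq.qqq

Each string is two copies of the previous one joined by '.'.
So the next term is two copies of qqq.qqq.qqq.qqq with '.' between the halves.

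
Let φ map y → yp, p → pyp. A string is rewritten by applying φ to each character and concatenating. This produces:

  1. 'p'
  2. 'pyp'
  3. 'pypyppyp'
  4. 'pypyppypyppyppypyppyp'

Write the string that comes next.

Rewriting the 21 symbols of pypyppypyppyppypyppyp one by one yields pyp yp pyp yp pyp pyp yp pyp yp pyp pyp yp pyp pyp yp pyp yp pyp pyp yp pyp; concatenated:

pypyppypyppyppypyppypyppyppypyppyppypyppypyppyppypyppyp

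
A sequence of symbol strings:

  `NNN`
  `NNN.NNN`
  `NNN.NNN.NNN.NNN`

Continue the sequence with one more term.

s(k+1) = s(k)·.·s(k) — each term doubles the last with '.' between the halves.
Doubling NNN.NNN.NNN.NNN with '.' between the halves:

NNN.NNN.NNN.NNN.NNN.NNN.NNN.NNN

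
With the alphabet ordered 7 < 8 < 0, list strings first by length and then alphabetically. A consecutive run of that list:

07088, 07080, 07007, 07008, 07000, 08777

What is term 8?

Continuing the enumeration 2 steps past 08777: 08777 → 08778 → (answer).

08770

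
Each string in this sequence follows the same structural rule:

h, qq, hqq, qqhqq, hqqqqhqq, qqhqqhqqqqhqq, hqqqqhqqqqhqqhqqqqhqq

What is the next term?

Each term (from the third on) is the two preceding terms concatenated in order: term 3 = h·qq = hqq.
So term 8 is qqhqqhqqqqhqq·hqqqqhqqqqhqqhqqqqhqq.

qqhqqhqqqqhqqhqqqqhqqqqhqqhqqqqhqq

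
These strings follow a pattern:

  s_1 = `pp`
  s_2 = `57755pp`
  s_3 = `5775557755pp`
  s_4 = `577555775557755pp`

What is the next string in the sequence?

Each term is the previous one with 57755 prepended.
So the next term is 57755·577555775557755pp.

57755577555775557755pp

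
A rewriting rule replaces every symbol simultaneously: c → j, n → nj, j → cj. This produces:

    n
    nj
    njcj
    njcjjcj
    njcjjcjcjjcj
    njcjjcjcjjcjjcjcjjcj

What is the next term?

Replace each of the 20 characters of njcjjcjcjjcjjcjcjjcj in place — nj cj j cj cj j cj j cj cj j cj cj j cj j cj cj j cj — and concatenate.

njcjjcjcjjcjjcjcjjcjcjjcjjcjcjjcj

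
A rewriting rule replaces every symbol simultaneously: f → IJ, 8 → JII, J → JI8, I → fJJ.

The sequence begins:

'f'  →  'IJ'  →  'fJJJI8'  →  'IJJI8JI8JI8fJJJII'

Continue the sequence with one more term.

fJJJI8JI8fJJJIIJI8fJJJIIJI8fJJJIIIJJI8JI8JI8fJJfJJ

Applying the rule to each of the 17 symbols of IJJI8JI8JI8fJJJII gives the pieces fJJ JI8 JI8 fJJ JII JI8 fJJ JII JI8 fJJ JII IJ JI8 JI8 JI8 fJJ fJJ, which concatenate to the answer.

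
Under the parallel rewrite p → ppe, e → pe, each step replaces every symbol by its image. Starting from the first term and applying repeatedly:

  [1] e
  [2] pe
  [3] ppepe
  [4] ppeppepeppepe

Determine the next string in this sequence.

ppeppepeppeppepeppepeppeppepeppepe

Replace each of the 13 characters of ppeppepeppepe in place — ppe ppe pe ppe ppe pe ppe pe ppe ppe pe ppe pe — and concatenate.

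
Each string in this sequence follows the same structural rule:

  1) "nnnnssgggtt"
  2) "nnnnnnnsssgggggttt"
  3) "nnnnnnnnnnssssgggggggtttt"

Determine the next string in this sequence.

The n-th term is 3n+1 n's then n+1 s's then 2n+1 g's then n+1 t's (n = 1, 2, …).
Setting n = 4 gives 13, 5, 9, 5 characters in each block.

nnnnnnnnnnnnnsssssgggggggggttttt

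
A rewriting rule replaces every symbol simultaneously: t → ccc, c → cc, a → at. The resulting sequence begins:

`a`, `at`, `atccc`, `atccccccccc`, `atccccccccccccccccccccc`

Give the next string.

Replace each of the 23 characters of atccccccccccccccccccccc in place — at ccc cc cc cc cc cc cc cc cc cc cc cc cc cc cc cc cc cc cc cc cc cc — and concatenate.

atccccccccccccccccccccccccccccccccccccccccccccc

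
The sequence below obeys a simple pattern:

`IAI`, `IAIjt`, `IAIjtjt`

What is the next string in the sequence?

IAIjtjtjt

Each term is the previous one with jt appended.
One more step from IAIjtjt gives the answer.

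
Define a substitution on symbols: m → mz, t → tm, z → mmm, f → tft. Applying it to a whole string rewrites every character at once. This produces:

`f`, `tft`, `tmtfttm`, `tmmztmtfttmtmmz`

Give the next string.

Replace each of the 15 characters of tmmztmtfttmtmmz in place — tm mz mz mmm tm mz tm tft tm tm mz tm mz mz mmm — and concatenate.

tmmzmzmmmtmmztmtfttmtmmztmmzmzmmm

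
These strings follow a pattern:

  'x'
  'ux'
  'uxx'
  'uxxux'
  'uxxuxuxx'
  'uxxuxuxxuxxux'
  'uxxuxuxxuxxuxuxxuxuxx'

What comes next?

uxxuxuxxuxxuxuxxuxuxxuxxuxuxxuxxux

From term 3 onward, concatenate the last term with the second-to-last: ux·x = uxx, uxx·ux = uxxux, …
The next term joins uxxuxuxxuxxuxuxxuxuxx and uxxuxuxxuxxux.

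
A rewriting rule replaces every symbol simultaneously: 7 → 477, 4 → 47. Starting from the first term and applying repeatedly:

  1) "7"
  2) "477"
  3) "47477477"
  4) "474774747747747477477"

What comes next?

4747747477477474774747747747477477474774747747747477477

Replace each of the 21 characters of 474774747747747477477 in place — 47 477 47 477 477 47 477 47 477 477 47 477 477 47 477 47 477 477 47 477 477 — and concatenate.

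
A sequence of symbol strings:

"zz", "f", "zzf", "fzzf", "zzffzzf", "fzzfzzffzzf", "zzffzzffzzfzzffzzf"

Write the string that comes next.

fzzfzzffzzfzzffzzffzzfzzffzzf

From term 3 onward, concatenate the second-to-last term with the last: zz·f = zzf, f·zzf = fzzf, …
So term 8 is fzzfzzffzzf·zzffzzffzzfzzffzzf.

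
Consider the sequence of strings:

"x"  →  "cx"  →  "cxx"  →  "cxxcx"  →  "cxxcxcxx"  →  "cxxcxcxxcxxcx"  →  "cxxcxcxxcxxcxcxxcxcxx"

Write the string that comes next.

This is a Fibonacci-style word recurrence s(k) = s(k−1)·s(k−2): e.g. cx·x = cxx.
The next term joins cxxcxcxxcxxcxcxxcxcxx and cxxcxcxxcxxcx.

cxxcxcxxcxxcxcxxcxcxxcxxcxcxxcxxcx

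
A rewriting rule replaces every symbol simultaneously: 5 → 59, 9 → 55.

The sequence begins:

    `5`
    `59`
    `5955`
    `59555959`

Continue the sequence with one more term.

5955595959555955

Expanding 59555959: 5→59, 9→55, 5→59, 5→59, 5→59, 9→55, 5→59, 9→55. Concatenated: 59 55 59 59 59 55 59 55.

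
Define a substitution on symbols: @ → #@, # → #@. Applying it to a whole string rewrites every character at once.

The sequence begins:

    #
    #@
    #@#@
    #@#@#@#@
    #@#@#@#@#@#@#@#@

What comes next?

#@#@#@#@#@#@#@#@#@#@#@#@#@#@#@#@

Replace each of the 16 characters of #@#@#@#@#@#@#@#@ in place — #@ #@ #@ #@ #@ #@ #@ #@ #@ #@ #@ #@ #@ #@ #@ #@ — and concatenate.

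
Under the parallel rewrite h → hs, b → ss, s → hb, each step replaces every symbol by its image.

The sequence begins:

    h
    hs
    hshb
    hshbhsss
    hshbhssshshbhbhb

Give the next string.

φ(hshbhssshshbhbhb) expands symbol-by-symbol to hs hb hs ss hs hb hb hb hs hb hs ss hs ss hs ss; joining the 16 pieces gives the next term.

hshbhssshshbhbhbhshbhssshssshsss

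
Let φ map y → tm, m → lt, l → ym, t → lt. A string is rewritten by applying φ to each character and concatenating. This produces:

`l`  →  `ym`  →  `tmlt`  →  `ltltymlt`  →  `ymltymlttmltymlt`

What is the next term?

tmltymlttmltymltltltymlttmltymlt

φ(ymltymlttmltymlt) expands symbol-by-symbol to tm lt ym lt tm lt ym lt lt lt ym lt tm lt ym lt; joining the 16 pieces gives the next term.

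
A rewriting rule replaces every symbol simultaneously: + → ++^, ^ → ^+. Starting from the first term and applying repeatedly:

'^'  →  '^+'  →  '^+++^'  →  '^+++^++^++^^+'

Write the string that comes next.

^+++^++^++^^+++^++^^+++^++^^+^+++^

Replace each of the 13 characters of ^+++^++^++^^+ in place — ^+ ++^ ++^ ++^ ^+ ++^ ++^ ^+ ++^ ++^ ^+ ^+ ++^ — and concatenate.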